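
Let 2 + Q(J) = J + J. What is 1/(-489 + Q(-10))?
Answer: -1/511 ≈ -0.0019569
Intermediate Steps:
Q(J) = -2 + 2*J (Q(J) = -2 + (J + J) = -2 + 2*J)
1/(-489 + Q(-10)) = 1/(-489 + (-2 + 2*(-10))) = 1/(-489 + (-2 - 20)) = 1/(-489 - 22) = 1/(-511) = -1/511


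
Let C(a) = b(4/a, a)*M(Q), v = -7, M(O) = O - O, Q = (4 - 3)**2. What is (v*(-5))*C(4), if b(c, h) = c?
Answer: 0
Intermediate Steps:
Q = 1 (Q = 1**2 = 1)
M(O) = 0
C(a) = 0 (C(a) = (4/a)*0 = 0)
(v*(-5))*C(4) = -7*(-5)*0 = 35*0 = 0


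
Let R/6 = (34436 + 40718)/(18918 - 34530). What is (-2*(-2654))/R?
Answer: -6905708/37577 ≈ -183.77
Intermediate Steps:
R = -37577/1301 (R = 6*((34436 + 40718)/(18918 - 34530)) = 6*(75154/(-15612)) = 6*(75154*(-1/15612)) = 6*(-37577/7806) = -37577/1301 ≈ -28.883)
(-2*(-2654))/R = (-2*(-2654))/(-37577/1301) = 5308*(-1301/37577) = -6905708/37577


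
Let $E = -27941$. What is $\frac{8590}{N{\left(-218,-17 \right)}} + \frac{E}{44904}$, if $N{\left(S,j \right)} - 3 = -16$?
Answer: $- \frac{386088593}{583752} \approx -661.39$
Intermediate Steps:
$N{\left(S,j \right)} = -13$ ($N{\left(S,j \right)} = 3 - 16 = -13$)
$\frac{8590}{N{\left(-218,-17 \right)}} + \frac{E}{44904} = \frac{8590}{-13} - \frac{27941}{44904} = 8590 \left(- \frac{1}{13}\right) - \frac{27941}{44904} = - \frac{8590}{13} - \frac{27941}{44904} = - \frac{386088593}{583752}$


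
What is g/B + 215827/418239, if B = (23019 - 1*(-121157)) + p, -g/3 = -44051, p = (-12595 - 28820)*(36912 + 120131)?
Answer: 1403638573006696/2720139323850891 ≈ 0.51602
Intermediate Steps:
p = -6503935845 (p = -41415*157043 = -6503935845)
g = 132153 (g = -3*(-44051) = 132153)
B = -6503791669 (B = (23019 - 1*(-121157)) - 6503935845 = (23019 + 121157) - 6503935845 = 144176 - 6503935845 = -6503791669)
g/B + 215827/418239 = 132153/(-6503791669) + 215827/418239 = 132153*(-1/6503791669) + 215827*(1/418239) = -132153/6503791669 + 215827/418239 = 1403638573006696/2720139323850891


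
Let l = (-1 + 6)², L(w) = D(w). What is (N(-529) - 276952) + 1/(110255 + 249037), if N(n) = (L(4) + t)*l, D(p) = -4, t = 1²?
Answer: -99533584883/359292 ≈ -2.7703e+5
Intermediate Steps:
t = 1
L(w) = -4
l = 25 (l = 5² = 25)
N(n) = -75 (N(n) = (-4 + 1)*25 = -3*25 = -75)
(N(-529) - 276952) + 1/(110255 + 249037) = (-75 - 276952) + 1/(110255 + 249037) = -277027 + 1/359292 = -99533584883/359292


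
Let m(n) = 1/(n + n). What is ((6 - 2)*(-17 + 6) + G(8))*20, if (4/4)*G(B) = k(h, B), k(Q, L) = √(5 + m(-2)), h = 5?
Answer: -880 + 10*√19 ≈ -836.41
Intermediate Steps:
m(n) = 1/(2*n)
k(Q, L) = √19/2 (k(Q, L) = √(5 + (½)/(-2)) = √(5 + (½)*(-½)) = √(5 - ¼) = √(19/4) = √19/2)
G(B) = √19/2
((6 - 2)*(-17 + 6) + G(8))*20 = ((6 - 2)*(-17 + 6) + √19/2)*20 = (4*(-11) + √19/2)*20 = (-44 + √19/2)*20 = -880 + 10*√19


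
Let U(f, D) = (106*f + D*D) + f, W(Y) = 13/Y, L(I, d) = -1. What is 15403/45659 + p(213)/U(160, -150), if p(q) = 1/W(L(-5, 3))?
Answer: 7933423521/23517124540 ≈ 0.33735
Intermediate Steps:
U(f, D) = D**2 + 107*f (U(f, D) = (106*f + D**2) + f = (D**2 + 106*f) + f = D**2 + 107*f)
p(q) = -1/13 (p(q) = 1/(13/(-1)) = 1/(13*(-1)) = 1/(-13) = -1/13)
15403/45659 + p(213)/U(160, -150) = 15403/45659 - 1/(13*((-150)**2 + 107*160)) = 15403*(1/45659) - 1/(13*(22500 + 17120)) = 15403/45659 - 1/13/39620 = 15403/45659 - 1/13*1/39620 = 15403/45659 - 1/515060 = 7933423521/23517124540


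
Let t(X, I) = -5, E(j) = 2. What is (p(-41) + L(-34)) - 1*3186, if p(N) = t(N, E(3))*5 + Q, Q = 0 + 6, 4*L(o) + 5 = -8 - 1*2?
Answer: -12835/4 ≈ -3208.8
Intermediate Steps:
L(o) = -15/4 (L(o) = -5/4 + (-8 - 1*2)/4 = -5/4 + (-8 - 2)/4 = -5/4 + (¼)*(-10) = -5/4 - 5/2 = -15/4)
Q = 6
p(N) = -19 (p(N) = -5*5 + 6 = -25 + 6 = -19)
(p(-41) + L(-34)) - 1*3186 = (-19 - 15/4) - 1*3186 = -91/4 - 3186 = -12835/4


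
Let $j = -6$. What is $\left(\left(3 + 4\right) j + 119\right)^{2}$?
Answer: $5929$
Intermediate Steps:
$\left(\left(3 + 4\right) j + 119\right)^{2} = \left(\left(3 + 4\right) \left(-6\right) + 119\right)^{2} = \left(7 \left(-6\right) + 119\right)^{2} = \left(-42 + 119\right)^{2} = 77^{2} = 5929$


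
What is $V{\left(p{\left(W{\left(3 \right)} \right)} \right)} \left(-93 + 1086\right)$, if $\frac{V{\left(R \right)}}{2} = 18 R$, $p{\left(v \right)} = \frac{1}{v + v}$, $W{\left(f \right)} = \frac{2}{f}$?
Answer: $26811$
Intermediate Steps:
$p{\left(v \right)} = \frac{1}{2 v}$
$V{\left(R \right)} = 36 R$ ($V{\left(R \right)} = 2 \cdot 18 R = 36 R$)
$V{\left(p{\left(W{\left(3 \right)} \right)} \right)} \left(-93 + 1086\right) = 36 \frac{1}{2 \cdot \frac{2}{3}} \left(-93 + 1086\right) = 36 \frac{1}{2 \cdot 2 \cdot \frac{1}{3}} \cdot 993 = 36 \frac{1}{2 \cdot \frac{2}{3}} \cdot 993 = 36 \cdot \frac{1}{2} \cdot \frac{3}{2} \cdot 993 = 36 \cdot \frac{3}{4} \cdot 993 = 27 \cdot 993 = 26811$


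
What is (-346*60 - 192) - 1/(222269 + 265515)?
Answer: -10220050369/487784 ≈ -20952.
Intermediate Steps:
(-346*60 - 192) - 1/(222269 + 265515) = (-20760 - 192) - 1/487784 = -20952 - 1*1/487784 = -20952 - 1/487784 = -10220050369/487784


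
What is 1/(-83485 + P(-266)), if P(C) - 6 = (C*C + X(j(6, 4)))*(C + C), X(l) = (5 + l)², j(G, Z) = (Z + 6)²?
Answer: -1/43590971 ≈ -2.2941e-8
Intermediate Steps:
j(G, Z) = (6 + Z)²
P(C) = 6 + 2*C*(11025 + C²) (P(C) = 6 + (C*C + (5 + (6 + 4)²)²)*(C + C) = 6 + (C² + (5 + 10²)²)*(2*C) = 6 + (C² + (5 + 100)²)*(2*C) = 6 + (C² + 105²)*(2*C) = 6 + (C² + 11025)*(2*C) = 6 + (11025 + C²)*(2*C) = 6 + 2*C*(11025 + C²))
1/(-83485 + P(-266)) = 1/(-83485 + (6 + 2*(-266)³ + 22050*(-266))) = 1/(-83485 + (6 + 2*(-18821096) - 5865300)) = 1/(-83485 + (6 - 37642192 - 5865300)) = 1/(-83485 - 43507486) = 1/(-43590971) = -1/43590971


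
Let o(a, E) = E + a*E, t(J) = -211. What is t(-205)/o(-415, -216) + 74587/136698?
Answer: 1106837435/2037346992 ≈ 0.54327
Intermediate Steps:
o(a, E) = E + E*a
t(-205)/o(-415, -216) + 74587/136698 = -211*(-1/(216*(1 - 415))) + 74587/136698 = -211/((-216*(-414))) + 74587*(1/136698) = -211/89424 + 74587/136698 = 1106837435/2037346992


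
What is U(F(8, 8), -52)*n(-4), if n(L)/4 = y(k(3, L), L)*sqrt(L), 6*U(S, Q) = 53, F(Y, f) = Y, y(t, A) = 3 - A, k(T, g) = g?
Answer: 1484*I/3 ≈ 494.67*I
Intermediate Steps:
U(S, Q) = 53/6 (U(S, Q) = (1/6)*53 = 53/6)
n(L) = 4*sqrt(L)*(3 - L) (n(L) = 4*((3 - L)*sqrt(L)) = 4*(sqrt(L)*(3 - L)) = 4*sqrt(L)*(3 - L))
U(F(8, 8), -52)*n(-4) = 53*(4*sqrt(-4)*(3 - 1*(-4)))/6 = 53*(4*(2*I)*(3 + 4))/6 = 53*(4*(2*I)*7)/6 = 53*(56*I)/6 = 1484*I/3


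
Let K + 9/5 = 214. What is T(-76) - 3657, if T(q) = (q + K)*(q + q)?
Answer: -121797/5 ≈ -24359.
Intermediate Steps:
K = 1061/5 (K = -9/5 + 214 = 1061/5 ≈ 212.20)
T(q) = 2*q*(1061/5 + q) (T(q) = (q + 1061/5)*(q + q) = (1061/5 + q)*(2*q) = 2*q*(1061/5 + q))
T(-76) - 3657 = (⅖)*(-76)*(1061 + 5*(-76)) - 3657 = (⅖)*(-76)*(1061 - 380) - 3657 = (⅖)*(-76)*681 - 3657 = -103512/5 - 3657 = -121797/5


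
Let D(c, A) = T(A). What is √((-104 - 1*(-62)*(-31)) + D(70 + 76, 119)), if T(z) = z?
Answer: I*√1907 ≈ 43.669*I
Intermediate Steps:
D(c, A) = A
√((-104 - 1*(-62)*(-31)) + D(70 + 76, 119)) = √((-104 - 1*(-62)*(-31)) + 119) = √((-104 + 62*(-31)) + 119) = √((-104 - 1922) + 119) = √(-2026 + 119) = √(-1907) = I*√1907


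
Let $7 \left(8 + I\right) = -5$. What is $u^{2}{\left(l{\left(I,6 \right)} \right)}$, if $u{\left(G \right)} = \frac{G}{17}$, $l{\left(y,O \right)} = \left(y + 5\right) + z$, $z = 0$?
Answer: $\frac{676}{14161} \approx 0.047737$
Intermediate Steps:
$I = - \frac{61}{7}$ ($I = -8 + \frac{1}{7} \left(-5\right) = -8 - \frac{5}{7} = - \frac{61}{7} \approx -8.7143$)
$l{\left(y,O \right)} = 5 + y$ ($l{\left(y,O \right)} = \left(y + 5\right) + 0 = \left(5 + y\right) + 0 = 5 + y$)
$u{\left(G \right)} = \frac{G}{17}$ ($u{\left(G \right)} = G \frac{1}{17} = \frac{G}{17}$)
$u^{2}{\left(l{\left(I,6 \right)} \right)} = \left(\frac{5 - \frac{61}{7}}{17}\right)^{2} = \left(\frac{1}{17} \left(- \frac{26}{7}\right)\right)^{2} = \left(- \frac{26}{119}\right)^{2} = \frac{676}{14161}$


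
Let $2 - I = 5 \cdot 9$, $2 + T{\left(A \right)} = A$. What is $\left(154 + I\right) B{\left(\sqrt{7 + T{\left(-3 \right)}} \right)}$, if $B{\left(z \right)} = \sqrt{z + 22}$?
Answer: $111 \sqrt{22 + \sqrt{2}} \approx 537.11$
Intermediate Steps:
$T{\left(A \right)} = -2 + A$
$I = -43$ ($I = 2 - 5 \cdot 9 = 2 - 45 = -43$)
$B{\left(z \right)} = \sqrt{22 + z}$
$\left(154 + I\right) B{\left(\sqrt{7 + T{\left(-3 \right)}} \right)} = \left(154 - 43\right) \sqrt{22 + \sqrt{7 - 5}} = 111 \sqrt{22 + \sqrt{7 - 5}} = 111 \sqrt{22 + \sqrt{2}}$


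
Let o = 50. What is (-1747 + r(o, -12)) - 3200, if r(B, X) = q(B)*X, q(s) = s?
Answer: -5547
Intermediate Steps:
r(B, X) = B*X
(-1747 + r(o, -12)) - 3200 = (-1747 + 50*(-12)) - 3200 = (-1747 - 600) - 3200 = -2347 - 3200 = -5547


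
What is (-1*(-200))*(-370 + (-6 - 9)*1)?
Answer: -77000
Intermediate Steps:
(-1*(-200))*(-370 + (-6 - 9)*1) = 200*(-370 - 15*1) = 200*(-370 - 15) = 200*(-385) = -77000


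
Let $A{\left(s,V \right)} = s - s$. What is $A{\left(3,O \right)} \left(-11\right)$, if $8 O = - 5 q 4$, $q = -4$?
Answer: $0$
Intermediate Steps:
$O = 10$ ($O = \frac{\left(-5\right) \left(-4\right) 4}{8} = \frac{20 \cdot 4}{8} = \frac{1}{8} \cdot 80 = 10$)
$A{\left(s,V \right)} = 0$
$A{\left(3,O \right)} \left(-11\right) = 0 \left(-11\right) = 0$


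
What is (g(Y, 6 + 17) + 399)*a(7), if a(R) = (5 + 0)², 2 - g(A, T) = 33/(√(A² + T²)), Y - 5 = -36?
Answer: 10025 - 165*√1490/298 ≈ 10004.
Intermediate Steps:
Y = -31 (Y = 5 - 36 = -31)
g(A, T) = 2 - 33/√(A² + T²) (g(A, T) = 2 - 33/(√(A² + T²)) = 2 - 33/√(A² + T²))
a(R) = 25 (a(R) = 5² = 25)
(g(Y, 6 + 17) + 399)*a(7) = ((2 - 33/√((-31)² + (6 + 17)²)) + 399)*25 = ((2 - 33/√(961 + 23²)) + 399)*25 = ((2 - 33/√(961 + 529)) + 399)*25 = ((2 - 33*√1490/1490) + 399)*25 = (401 - 33*√1490/1490)*25 = 10025 - 165*√1490/298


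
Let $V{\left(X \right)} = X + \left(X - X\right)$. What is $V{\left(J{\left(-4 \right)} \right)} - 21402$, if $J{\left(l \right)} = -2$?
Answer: $-21404$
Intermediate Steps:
$V{\left(X \right)} = X$ ($V{\left(X \right)} = X + 0 = X$)
$V{\left(J{\left(-4 \right)} \right)} - 21402 = -2 - 21402 = -21404$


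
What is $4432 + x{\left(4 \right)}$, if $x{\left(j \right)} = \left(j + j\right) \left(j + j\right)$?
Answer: $4496$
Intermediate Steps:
$x{\left(j \right)} = 4 j^{2}$ ($x{\left(j \right)} = 2 j 2 j = 4 j^{2}$)
$4432 + x{\left(4 \right)} = 4432 + 4 \cdot 4^{2} = 4432 + 4 \cdot 16 = 4432 + 64 = 4496$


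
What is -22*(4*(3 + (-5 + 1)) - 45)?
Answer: 1078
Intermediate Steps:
-22*(4*(3 + (-5 + 1)) - 45) = -22*(4*(3 - 4) - 45) = -22*(4*(-1) - 45) = -22*(-4 - 45) = -22*(-49) = 1078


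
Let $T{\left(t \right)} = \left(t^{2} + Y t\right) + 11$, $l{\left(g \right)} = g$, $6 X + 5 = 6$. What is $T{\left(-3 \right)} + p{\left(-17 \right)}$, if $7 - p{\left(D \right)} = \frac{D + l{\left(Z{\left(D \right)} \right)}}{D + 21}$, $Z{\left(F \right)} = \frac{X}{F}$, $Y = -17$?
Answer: $\frac{33559}{408} \approx 82.252$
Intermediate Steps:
$X = \frac{1}{6}$ ($X = - \frac{5}{6} + \frac{1}{6} \cdot 6 = - \frac{5}{6} + 1 = \frac{1}{6} \approx 0.16667$)
$Z{\left(F \right)} = \frac{1}{6 F}$
$p{\left(D \right)} = 7 - \frac{D + \frac{1}{6 D}}{21 + D}$ ($p{\left(D \right)} = 7 - \frac{D + \frac{1}{6 D}}{D + 21} = 7 - \frac{D + \frac{1}{6 D}}{21 + D}$)
$T{\left(t \right)} = 11 + t^{2} - 17 t$ ($T{\left(t \right)} = \left(t^{2} - 17 t\right) + 11 = 11 + t^{2} - 17 t$)
$T{\left(-3 \right)} + p{\left(-17 \right)} = \left(11 + \left(-3\right)^{2} - -51\right) + \frac{-1 + 18 \left(-17\right) \left(49 + 2 \left(-17\right)\right)}{6 \left(-17\right) \left(21 - 17\right)} = \left(11 + 9 + 51\right) + \frac{1}{6} \left(- \frac{1}{17}\right) \frac{1}{4} \left(-1 + 18 \left(-17\right) \left(49 - 34\right)\right) = 71 + \frac{1}{6} \left(- \frac{1}{17}\right) \frac{1}{4} \left(-1 + 18 \left(-17\right) 15\right) = 71 + \frac{1}{6} \left(- \frac{1}{17}\right) \frac{1}{4} \left(-1 - 4590\right) = 71 + \frac{1}{6} \left(- \frac{1}{17}\right) \frac{1}{4} \left(-4591\right) = 71 + \frac{4591}{408} = \frac{33559}{408}$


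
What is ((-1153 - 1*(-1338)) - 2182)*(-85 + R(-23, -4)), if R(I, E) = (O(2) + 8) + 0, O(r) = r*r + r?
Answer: 141787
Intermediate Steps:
O(r) = r + r² (O(r) = r² + r = r + r²)
R(I, E) = 14 (R(I, E) = (2*(1 + 2) + 8) + 0 = (2*3 + 8) + 0 = (6 + 8) + 0 = 14 + 0 = 14)
((-1153 - 1*(-1338)) - 2182)*(-85 + R(-23, -4)) = ((-1153 - 1*(-1338)) - 2182)*(-85 + 14) = ((-1153 + 1338) - 2182)*(-71) = (185 - 2182)*(-71) = -1997*(-71) = 141787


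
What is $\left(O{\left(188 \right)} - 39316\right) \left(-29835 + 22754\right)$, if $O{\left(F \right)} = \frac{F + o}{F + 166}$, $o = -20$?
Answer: $\frac{16425200896}{59} \approx 2.7839 \cdot 10^{8}$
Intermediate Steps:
$O{\left(F \right)} = \frac{-20 + F}{166 + F}$ ($O{\left(F \right)} = \frac{F - 20}{F + 166} = \frac{-20 + F}{166 + F}$)
$\left(O{\left(188 \right)} - 39316\right) \left(-29835 + 22754\right) = \left(\frac{-20 + 188}{166 + 188} - 39316\right) \left(-29835 + 22754\right) = \left(\frac{1}{354} \cdot 168 - 39316\right) \left(-7081\right) = \left(\frac{28}{59} - 39316\right) \left(-7081\right) = \left(- \frac{2319616}{59}\right) \left(-7081\right) = \frac{16425200896}{59}$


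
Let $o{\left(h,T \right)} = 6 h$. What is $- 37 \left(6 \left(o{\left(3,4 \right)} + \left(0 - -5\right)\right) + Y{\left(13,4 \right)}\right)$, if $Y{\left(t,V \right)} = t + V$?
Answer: $-5735$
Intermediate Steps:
$Y{\left(t,V \right)} = V + t$
$- 37 \left(6 \left(o{\left(3,4 \right)} + \left(0 - -5\right)\right) + Y{\left(13,4 \right)}\right) = - 37 \left(6 \left(6 \cdot 3 + \left(0 - -5\right)\right) + \left(4 + 13\right)\right) = - 37 \left(6 \left(18 + \left(0 + 5\right)\right) + 17\right) = - 37 \left(6 \left(18 + 5\right) + 17\right) = - 37 \left(6 \cdot 23 + 17\right) = - 37 \left(138 + 17\right) = \left(-37\right) 155 = -5735$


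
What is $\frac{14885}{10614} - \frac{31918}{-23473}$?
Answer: $\frac{688173257}{249142422} \approx 2.7622$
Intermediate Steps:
$\frac{14885}{10614} - \frac{31918}{-23473} = 14885 \cdot \frac{1}{10614} - - \frac{31918}{23473} = \frac{14885}{10614} + \frac{31918}{23473} = \frac{688173257}{249142422}$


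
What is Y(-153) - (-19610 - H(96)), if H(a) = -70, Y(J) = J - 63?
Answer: 19324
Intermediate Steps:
Y(J) = -63 + J
Y(-153) - (-19610 - H(96)) = (-63 - 153) - (-19610 - 1*(-70)) = -216 - (-19610 + 70) = -216 - 1*(-19540) = -216 + 19540 = 19324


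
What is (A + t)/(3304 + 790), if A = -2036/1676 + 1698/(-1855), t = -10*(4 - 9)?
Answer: 37206593/3182041030 ≈ 0.011693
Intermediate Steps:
t = 50 (t = -10*(-5) = 50)
A = -1655657/777245 (A = -2036*1/1676 + 1698*(-1/1855) = -509/419 - 1698/1855 = -1655657/777245 ≈ -2.1302)
(A + t)/(3304 + 790) = (-1655657/777245 + 50)/(3304 + 790) = (37206593/777245)/4094 = (37206593/777245)*(1/4094) = 37206593/3182041030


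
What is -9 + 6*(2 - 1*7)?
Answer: -39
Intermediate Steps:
-9 + 6*(2 - 1*7) = -9 + 6*(2 - 7) = -9 + 6*(-5) = -9 - 30 = -39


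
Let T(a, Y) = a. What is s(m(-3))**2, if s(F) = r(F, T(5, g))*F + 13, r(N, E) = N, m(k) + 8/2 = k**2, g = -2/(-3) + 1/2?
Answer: 1444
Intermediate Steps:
g = 7/6 (g = -2*(-1/3) + 1*(1/2) = 2/3 + 1/2 = 7/6 ≈ 1.1667)
m(k) = -4 + k**2
s(F) = 13 + F**2 (s(F) = F*F + 13 = F**2 + 13 = 13 + F**2)
s(m(-3))**2 = (13 + (-4 + (-3)**2)**2)**2 = (13 + (-4 + 9)**2)**2 = (13 + 5**2)**2 = (13 + 25)**2 = 38**2 = 1444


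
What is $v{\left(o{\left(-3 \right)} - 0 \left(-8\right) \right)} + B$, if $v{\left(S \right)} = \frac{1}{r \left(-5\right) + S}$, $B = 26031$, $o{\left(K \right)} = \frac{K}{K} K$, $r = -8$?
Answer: $\frac{963148}{37} \approx 26031.0$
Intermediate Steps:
$o{\left(K \right)} = K$ ($o{\left(K \right)} = 1 K = K$)
$v{\left(S \right)} = \frac{1}{40 + S}$ ($v{\left(S \right)} = \frac{1}{\left(-8\right) \left(-5\right) + S} = \frac{1}{40 + S}$)
$v{\left(o{\left(-3 \right)} - 0 \left(-8\right) \right)} + B = \frac{1}{40 - \left(3 + 0 \left(-8\right)\right)} + 26031 = \frac{1}{40 - 3} + 26031 = \frac{1}{37} + 26031 = \frac{963148}{37}$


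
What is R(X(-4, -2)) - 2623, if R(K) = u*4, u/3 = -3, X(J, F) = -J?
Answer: -2659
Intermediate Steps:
u = -9 (u = 3*(-3) = -9)
R(K) = -36 (R(K) = -9*4 = -36)
R(X(-4, -2)) - 2623 = -36 - 2623 = -2659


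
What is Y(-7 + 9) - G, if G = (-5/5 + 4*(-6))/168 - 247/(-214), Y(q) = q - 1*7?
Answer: -107953/17976 ≈ -6.0054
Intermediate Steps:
Y(q) = -7 + q (Y(q) = q - 7 = -7 + q)
G = 18073/17976 (G = (-5*1/5 - 24)*(1/168) - 247*(-1/214) = (-1 - 24)*(1/168) + 247/214 = -25*1/168 + 247/214 = -25/168 + 247/214 = 18073/17976 ≈ 1.0054)
Y(-7 + 9) - G = (-7 + (-7 + 9)) - 1*18073/17976 = (-7 + 2) - 18073/17976 = -5 - 18073/17976 = -107953/17976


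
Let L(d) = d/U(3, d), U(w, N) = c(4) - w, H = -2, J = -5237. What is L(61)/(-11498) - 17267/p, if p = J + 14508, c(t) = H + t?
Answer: -197970435/106597958 ≈ -1.8572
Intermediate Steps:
c(t) = -2 + t
U(w, N) = 2 - w (U(w, N) = (-2 + 4) - w = 2 - w)
L(d) = -d (L(d) = d/(2 - 1*3) = d/(2 - 3) = d/(-1) = d*(-1) = -d)
p = 9271 (p = -5237 + 14508 = 9271)
L(61)/(-11498) - 17267/p = -1*61/(-11498) - 17267/9271 = -61*(-1/11498) - 17267*1/9271 = 61/11498 - 17267/9271 = -197970435/106597958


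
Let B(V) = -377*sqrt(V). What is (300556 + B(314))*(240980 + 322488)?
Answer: 169353688208 - 212427436*sqrt(314) ≈ 1.6559e+11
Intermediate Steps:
(300556 + B(314))*(240980 + 322488) = (300556 - 377*sqrt(314))*(240980 + 322488) = (300556 - 377*sqrt(314))*563468 = 169353688208 - 212427436*sqrt(314)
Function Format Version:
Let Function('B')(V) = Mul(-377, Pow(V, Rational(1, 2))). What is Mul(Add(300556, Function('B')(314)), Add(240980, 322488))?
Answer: Add(169353688208, Mul(-212427436, Pow(314, Rational(1, 2)))) ≈ 1.6559e+11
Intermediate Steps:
Mul(Add(300556, Function('B')(314)), Add(240980, 322488)) = Mul(Add(300556, Mul(-377, Pow(314, Rational(1, 2)))), Add(240980, 322488)) = Mul(Add(300556, Mul(-377, Pow(314, Rational(1, 2)))), 563468) = Add(169353688208, Mul(-212427436, Pow(314, Rational(1, 2))))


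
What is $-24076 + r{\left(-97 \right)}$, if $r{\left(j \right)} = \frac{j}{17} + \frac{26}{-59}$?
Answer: $- \frac{24154393}{1003} \approx -24082.0$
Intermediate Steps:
$r{\left(j \right)} = - \frac{26}{59} + \frac{j}{17}$ ($r{\left(j \right)} = j \frac{1}{17} + 26 \left(- \frac{1}{59}\right) = \frac{j}{17} - \frac{26}{59} = - \frac{26}{59} + \frac{j}{17}$)
$-24076 + r{\left(-97 \right)} = -24076 + \left(- \frac{26}{59} + \frac{1}{17} \left(-97\right)\right) = -24076 - \frac{6165}{1003} = - \frac{24154393}{1003}$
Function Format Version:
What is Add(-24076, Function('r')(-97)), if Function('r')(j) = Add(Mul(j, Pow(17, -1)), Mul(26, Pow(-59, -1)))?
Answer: Rational(-24154393, 1003) ≈ -24082.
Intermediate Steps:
Function('r')(j) = Add(Rational(-26, 59), Mul(Rational(1, 17), j)) (Function('r')(j) = Add(Mul(j, Rational(1, 17)), Mul(26, Rational(-1, 59))) = Add(Mul(Rational(1, 17), j), Rational(-26, 59)) = Add(Rational(-26, 59), Mul(Rational(1, 17), j)))
Add(-24076, Function('r')(-97)) = Add(-24076, Add(Rational(-26, 59), Mul(Rational(1, 17), -97))) = Add(-24076, Add(Rational(-26, 59), Rational(-97, 17))) = Add(-24076, Rational(-6165, 1003)) = Rational(-24154393, 1003)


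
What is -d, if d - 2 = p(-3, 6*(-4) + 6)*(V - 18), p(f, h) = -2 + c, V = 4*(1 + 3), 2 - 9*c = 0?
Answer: -50/9 ≈ -5.5556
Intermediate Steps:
c = 2/9 (c = 2/9 - 1/9*0 = 2/9 + 0 = 2/9 ≈ 0.22222)
V = 16 (V = 4*4 = 16)
p(f, h) = -16/9 (p(f, h) = -2 + 2/9 = -16/9)
d = 50/9 (d = 2 - 16*(16 - 18)/9 = 2 - 16/9*(-2) = 2 + 32/9 = 50/9 ≈ 5.5556)
-d = -1*50/9 = -50/9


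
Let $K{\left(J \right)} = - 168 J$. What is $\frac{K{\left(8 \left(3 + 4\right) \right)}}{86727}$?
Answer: $- \frac{3136}{28909} \approx -0.10848$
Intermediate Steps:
$\frac{K{\left(8 \left(3 + 4\right) \right)}}{86727} = \frac{\left(-168\right) 8 \left(3 + 4\right)}{86727} = - 168 \cdot 8 \cdot 7 \cdot \frac{1}{86727} = \left(-168\right) 56 \cdot \frac{1}{86727} = \left(-9408\right) \frac{1}{86727} = - \frac{3136}{28909}$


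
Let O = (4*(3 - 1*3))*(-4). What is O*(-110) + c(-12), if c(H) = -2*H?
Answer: 24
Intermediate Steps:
O = 0 (O = (4*(3 - 3))*(-4) = (4*0)*(-4) = 0*(-4) = 0)
O*(-110) + c(-12) = 0*(-110) - 2*(-12) = 0 + 24 = 24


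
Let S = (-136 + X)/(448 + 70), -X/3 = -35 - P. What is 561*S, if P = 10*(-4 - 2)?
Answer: -118371/518 ≈ -228.52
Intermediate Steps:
P = -60 (P = 10*(-6) = -60)
X = -75 (X = -3*(-35 - 1*(-60)) = -3*(-35 + 60) = -3*25 = -75)
S = -211/518 (S = (-136 - 75)/(448 + 70) = -211/518 ≈ -0.40734)
561*S = 561*(-211/518) = -118371/518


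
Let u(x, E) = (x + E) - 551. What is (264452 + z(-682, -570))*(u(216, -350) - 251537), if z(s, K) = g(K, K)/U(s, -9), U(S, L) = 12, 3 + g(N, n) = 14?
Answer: -133401687095/2 ≈ -6.6701e+10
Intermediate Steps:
g(N, n) = 11 (g(N, n) = -3 + 14 = 11)
u(x, E) = -551 + E + x (u(x, E) = (E + x) - 551 = -551 + E + x)
z(s, K) = 11/12
(264452 + z(-682, -570))*(u(216, -350) - 251537) = (264452 + 11/12)*((-551 - 350 + 216) - 251537) = 3173435*(-685 - 251537)/12 = (3173435/12)*(-252222) = -133401687095/2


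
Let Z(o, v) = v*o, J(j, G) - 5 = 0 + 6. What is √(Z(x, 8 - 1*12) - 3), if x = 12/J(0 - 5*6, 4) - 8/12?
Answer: I*√5115/33 ≈ 2.1672*I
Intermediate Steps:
J(j, G) = 11 (J(j, G) = 5 + (0 + 6) = 5 + 6 = 11)
x = 14/33 (x = 12/11 - 8/12 = 12*(1/11) - 8*1/12 = 12/11 - ⅔ = 14/33 ≈ 0.42424)
Z(o, v) = o*v
√(Z(x, 8 - 1*12) - 3) = √(14*(8 - 1*12)/33 - 3) = √(14*(8 - 12)/33 - 3) = √((14/33)*(-4) - 3) = √(-56/33 - 3) = √(-155/33) = I*√5115/33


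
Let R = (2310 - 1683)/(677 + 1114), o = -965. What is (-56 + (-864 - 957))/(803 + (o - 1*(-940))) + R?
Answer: -957967/464466 ≈ -2.0625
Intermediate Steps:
R = 209/597 (R = 627/1791 = 627*(1/1791) = 209/597 ≈ 0.35008)
(-56 + (-864 - 957))/(803 + (o - 1*(-940))) + R = (-56 + (-864 - 957))/(803 + (-965 - 1*(-940))) + 209/597 = (-56 - 1821)/(803 + (-965 + 940)) + 209/597 = -1877/(803 - 25) + 209/597 = -1877/778 + 209/597 = -957967/464466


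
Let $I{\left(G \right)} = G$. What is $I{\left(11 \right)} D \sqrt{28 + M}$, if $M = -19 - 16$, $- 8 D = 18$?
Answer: $- \frac{99 i \sqrt{7}}{4} \approx - 65.482 i$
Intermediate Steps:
$D = - \frac{9}{4}$ ($D = \left(- \frac{1}{8}\right) 18 = - \frac{9}{4} \approx -2.25$)
$M = -35$ ($M = -19 - 16 = -35$)
$I{\left(11 \right)} D \sqrt{28 + M} = 11 \left(- \frac{9}{4}\right) \sqrt{28 - 35} = - \frac{99 \sqrt{-7}}{4} = - \frac{99 i \sqrt{7}}{4}$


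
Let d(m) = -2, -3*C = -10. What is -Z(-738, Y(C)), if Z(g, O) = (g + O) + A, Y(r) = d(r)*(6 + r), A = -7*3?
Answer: 2333/3 ≈ 777.67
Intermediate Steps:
C = 10/3 (C = -⅓*(-10) = 10/3 ≈ 3.3333)
A = -21
Y(r) = -12 - 2*r (Y(r) = -2*(6 + r) = -12 - 2*r)
Z(g, O) = -21 + O + g (Z(g, O) = (g + O) - 21 = (O + g) - 21 = -21 + O + g)
-Z(-738, Y(C)) = -(-21 + (-12 - 2*10/3) - 738) = -(-21 + (-12 - 20/3) - 738) = -(-21 - 56/3 - 738) = -1*(-2333/3) = 2333/3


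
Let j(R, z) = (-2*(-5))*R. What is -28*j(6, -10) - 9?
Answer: -1689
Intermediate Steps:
j(R, z) = 10*R
-28*j(6, -10) - 9 = -280*6 - 9 = -28*60 - 9 = -1680 - 9 = -1689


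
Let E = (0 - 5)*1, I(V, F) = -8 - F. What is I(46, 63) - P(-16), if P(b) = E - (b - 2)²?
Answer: 258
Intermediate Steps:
E = -5 (E = -5*1 = -5)
P(b) = -5 - (-2 + b)² (P(b) = -5 - (b - 2)² = -5 - (-2 + b)²)
I(46, 63) - P(-16) = (-8 - 1*63) - (-5 - (-2 - 16)²) = (-8 - 63) - (-5 - 1*(-18)²) = -71 - (-5 - 1*324) = -71 - (-5 - 324) = -71 - 1*(-329) = -71 + 329 = 258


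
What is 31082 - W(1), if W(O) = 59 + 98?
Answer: 30925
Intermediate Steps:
W(O) = 157
31082 - W(1) = 31082 - 1*157 = 31082 - 157 = 30925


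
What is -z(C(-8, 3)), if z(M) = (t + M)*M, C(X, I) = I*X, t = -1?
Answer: -600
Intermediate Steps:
z(M) = M*(-1 + M) (z(M) = (-1 + M)*M = M*(-1 + M))
-z(C(-8, 3)) = -3*(-8)*(-1 + 3*(-8)) = -(-24)*(-1 - 24) = -(-24)*(-25) = -1*600 = -600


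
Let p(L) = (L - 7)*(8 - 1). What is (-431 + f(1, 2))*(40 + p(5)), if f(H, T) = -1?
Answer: -11232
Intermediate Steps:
p(L) = -49 + 7*L (p(L) = (-7 + L)*7 = -49 + 7*L)
(-431 + f(1, 2))*(40 + p(5)) = (-431 - 1)*(40 + (-49 + 7*5)) = -432*(40 + (-49 + 35)) = -432*(40 - 14) = -432*26 = -11232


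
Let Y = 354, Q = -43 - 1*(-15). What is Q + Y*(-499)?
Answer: -176674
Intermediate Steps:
Q = -28 (Q = -43 + 15 = -28)
Q + Y*(-499) = -28 + 354*(-499) = -28 - 176646 = -176674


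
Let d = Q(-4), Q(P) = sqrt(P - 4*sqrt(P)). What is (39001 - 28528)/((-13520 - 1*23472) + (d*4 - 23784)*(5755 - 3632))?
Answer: -1319562676671471028771611/6366663714274635682194057632 - 443523935215510242951*sqrt(-1 - 2*I)/6366663714274635682194057632 + 298149473857463151*I/6366663714274635682194057632 + 100212312962091*I*sqrt(-1 - 2*I)/6366663714274635682194057632 ≈ -0.00020732 + 8.866e-8*I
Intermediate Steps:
d = sqrt(-4 - 8*I) ≈ 1.5723 - 2.544*I
(39001 - 28528)/((-13520 - 1*23472) + (d*4 - 23784)*(5755 - 3632)) = (39001 - 28528)/((-13520 - 1*23472) + ((2*sqrt(-1 - 2*I))*4 - 23784)*(5755 - 3632)) = 10473/((-13520 - 23472) + (8*sqrt(-1 - 2*I) - 23784)*2123) = 10473/(-36992 + (-23784 + 8*sqrt(-1 - 2*I))*2123) = 10473/(-36992 + (-50493432 + 16984*sqrt(-1 - 2*I))) = 10473/(-50530424 + 16984*sqrt(-1 - 2*I))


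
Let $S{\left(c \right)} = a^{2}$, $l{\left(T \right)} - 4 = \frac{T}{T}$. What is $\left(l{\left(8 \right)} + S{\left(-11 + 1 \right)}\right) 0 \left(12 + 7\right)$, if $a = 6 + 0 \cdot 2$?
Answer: $0$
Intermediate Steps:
$a = 6$ ($a = 6 + 0 = 6$)
$l{\left(T \right)} = 5$ ($l{\left(T \right)} = 4 + \frac{T}{T} = 4 + 1 = 5$)
$S{\left(c \right)} = 36$ ($S{\left(c \right)} = 6^{2} = 36$)
$\left(l{\left(8 \right)} + S{\left(-11 + 1 \right)}\right) 0 \left(12 + 7\right) = \left(5 + 36\right) 0 \left(12 + 7\right) = 41 \cdot 0 \cdot 19 = 41 \cdot 0 = 0$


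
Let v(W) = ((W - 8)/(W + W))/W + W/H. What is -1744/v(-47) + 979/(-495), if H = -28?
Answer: -1621105559/1545795 ≈ -1048.7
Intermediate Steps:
v(W) = -W/28 + (-8 + W)/(2*W²) (v(W) = ((W - 8)/(W + W))/W + W/(-28) = ((-8 + W)/((2*W)))/W + W*(-1/28) = ((-8 + W)*(1/(2*W)))/W - W/28 = ((-8 + W)/(2*W))/W - W/28 = (-8 + W)/(2*W²) - W/28 = -W/28 + (-8 + W)/(2*W²))
-1744/v(-47) + 979/(-495) = -1744*61852/(-112 - 1*(-47)³ + 14*(-47)) + 979/(-495) = -1744*61852/(-112 - 1*(-103823) - 658) + 979*(-1/495) = -1744*61852/(-112 + 103823 - 658) - 89/45 = -1744/((1/28)*(1/2209)*103053) - 89/45 = -1744/103053/61852 - 89/45 = -1744*61852/103053 - 89/45 = -107869888/103053 - 89/45 = -1621105559/1545795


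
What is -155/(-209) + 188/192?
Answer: 17263/10032 ≈ 1.7208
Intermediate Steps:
-155/(-209) + 188/192 = -155*(-1/209) + 188*(1/192) = 155/209 + 47/48 = 17263/10032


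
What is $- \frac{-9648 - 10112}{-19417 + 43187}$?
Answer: $\frac{1976}{2377} \approx 0.8313$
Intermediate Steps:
$- \frac{-9648 - 10112}{-19417 + 43187} = - \frac{-19760}{23770} = \left(-1\right) \left(- \frac{1976}{2377}\right) = \frac{1976}{2377}$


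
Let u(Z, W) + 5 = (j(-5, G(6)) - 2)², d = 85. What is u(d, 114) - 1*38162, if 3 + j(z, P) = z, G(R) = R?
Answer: -38067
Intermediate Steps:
j(z, P) = -3 + z
u(Z, W) = 95 (u(Z, W) = -5 + ((-3 - 5) - 2)² = -5 + (-8 - 2)² = -5 + (-10)² = -5 + 100 = 95)
u(d, 114) - 1*38162 = 95 - 1*38162 = 95 - 38162 = -38067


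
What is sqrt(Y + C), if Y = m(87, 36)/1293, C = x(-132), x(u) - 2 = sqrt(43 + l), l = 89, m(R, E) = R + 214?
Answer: sqrt(3732891 + 3343698*sqrt(33))/1293 ≈ 3.7043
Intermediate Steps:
m(R, E) = 214 + R
x(u) = 2 + 2*sqrt(33) (x(u) = 2 + sqrt(43 + 89) = 2 + sqrt(132) = 2 + 2*sqrt(33))
C = 2 + 2*sqrt(33) ≈ 13.489
Y = 301/1293 (Y = (214 + 87)/1293 = 301*(1/1293) = 301/1293 ≈ 0.23279)
sqrt(Y + C) = sqrt(301/1293 + (2 + 2*sqrt(33))) = sqrt(2887/1293 + 2*sqrt(33))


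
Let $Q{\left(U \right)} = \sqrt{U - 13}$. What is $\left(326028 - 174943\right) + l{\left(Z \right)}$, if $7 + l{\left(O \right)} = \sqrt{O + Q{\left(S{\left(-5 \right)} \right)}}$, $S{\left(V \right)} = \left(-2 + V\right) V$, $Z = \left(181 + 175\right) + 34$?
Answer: $151078 + \sqrt{390 + \sqrt{22}} \approx 1.511 \cdot 10^{5}$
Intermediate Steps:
$Z = 390$ ($Z = 356 + 34 = 390$)
$S{\left(V \right)} = V \left(-2 + V\right)$
$Q{\left(U \right)} = \sqrt{-13 + U}$
$l{\left(O \right)} = -7 + \sqrt{O + \sqrt{22}}$ ($l{\left(O \right)} = -7 + \sqrt{O + \sqrt{-13 - 5 \left(-2 - 5\right)}} = -7 + \sqrt{O + \sqrt{-13 - -35}} = -7 + \sqrt{O + \sqrt{-13 + 35}} = -7 + \sqrt{O + \sqrt{22}}$)
$\left(326028 - 174943\right) + l{\left(Z \right)} = \left(326028 - 174943\right) - \left(7 - \sqrt{390 + \sqrt{22}}\right) = 151085 - \left(7 - \sqrt{390 + \sqrt{22}}\right) = 151078 + \sqrt{390 + \sqrt{22}}$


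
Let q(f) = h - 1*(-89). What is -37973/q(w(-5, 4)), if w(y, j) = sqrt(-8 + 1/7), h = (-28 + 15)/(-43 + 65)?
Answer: -835406/1945 ≈ -429.51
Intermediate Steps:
h = -13/22 ≈ -0.59091
w(y, j) = I*sqrt(385)/7 (w(y, j) = sqrt(-8 + 1/7) = sqrt(-55/7) = I*sqrt(385)/7)
q(f) = 1945/22 (q(f) = -13/22 - 1*(-89) = -13/22 + 89 = 1945/22)
-37973/q(w(-5, 4)) = -37973/1945/22 = -37973*22/1945 = -835406/1945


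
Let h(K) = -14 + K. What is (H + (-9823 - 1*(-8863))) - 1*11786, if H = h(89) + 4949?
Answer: -7722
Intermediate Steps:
H = 5024 (H = (-14 + 89) + 4949 = 75 + 4949 = 5024)
(H + (-9823 - 1*(-8863))) - 1*11786 = (5024 + (-9823 - 1*(-8863))) - 1*11786 = (5024 + (-9823 + 8863)) - 11786 = (5024 - 960) - 11786 = 4064 - 11786 = -7722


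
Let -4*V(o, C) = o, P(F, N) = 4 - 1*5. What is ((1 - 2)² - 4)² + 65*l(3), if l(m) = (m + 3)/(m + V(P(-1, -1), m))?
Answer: 129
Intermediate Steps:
P(F, N) = -1 (P(F, N) = 4 - 5 = -1)
V(o, C) = -o/4
l(m) = (3 + m)/(¼ + m) (l(m) = (m + 3)/(m - ¼*(-1)) = (3 + m)/(m + ¼) = (3 + m)/(¼ + m))
((1 - 2)² - 4)² + 65*l(3) = ((1 - 2)² - 4)² + 65*(4*(3 + 3)/(1 + 4*3)) = ((-1)² - 4)² + 65*(4*6/(1 + 12)) = (1 - 4)² + 65*(4*6/13) = (-3)² + 65*(4*(1/13)*6) = 9 + 65*(24/13) = 9 + 120 = 129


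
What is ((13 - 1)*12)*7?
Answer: 1008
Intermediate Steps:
((13 - 1)*12)*7 = (12*12)*7 = 144*7 = 1008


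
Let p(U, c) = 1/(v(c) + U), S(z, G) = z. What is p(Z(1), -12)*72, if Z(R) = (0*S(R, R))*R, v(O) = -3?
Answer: -24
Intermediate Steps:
Z(R) = 0 (Z(R) = (0*R)*R = 0*R = 0)
p(U, c) = 1/(-3 + U)
p(Z(1), -12)*72 = 72/(-3 + 0) = 72/(-3) = -1/3*72 = -24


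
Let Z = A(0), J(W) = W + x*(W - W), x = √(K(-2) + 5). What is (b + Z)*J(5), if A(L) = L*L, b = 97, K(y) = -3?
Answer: 485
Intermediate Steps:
x = √2 (x = √(-3 + 5) = √2 ≈ 1.4142)
A(L) = L²
J(W) = W (J(W) = W + √2*(W - W) = W + √2*0 = W + 0 = W)
Z = 0 (Z = 0² = 0)
(b + Z)*J(5) = (97 + 0)*5 = 97*5 = 485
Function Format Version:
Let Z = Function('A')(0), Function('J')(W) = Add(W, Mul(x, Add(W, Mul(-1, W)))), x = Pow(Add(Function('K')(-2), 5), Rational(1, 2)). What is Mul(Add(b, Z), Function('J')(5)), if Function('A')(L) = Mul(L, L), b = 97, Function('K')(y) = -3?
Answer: 485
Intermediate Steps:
x = Pow(2, Rational(1, 2)) (x = Pow(Add(-3, 5), Rational(1, 2)) = Pow(2, Rational(1, 2)) ≈ 1.4142)
Function('A')(L) = Pow(L, 2)
Function('J')(W) = W (Function('J')(W) = Add(W, Mul(Pow(2, Rational(1, 2)), Add(W, Mul(-1, W)))) = Add(W, Mul(Pow(2, Rational(1, 2)), 0)) = Add(W, 0) = W)
Z = 0 (Z = Pow(0, 2) = 0)
Mul(Add(b, Z), Function('J')(5)) = Mul(Add(97, 0), 5) = Mul(97, 5) = 485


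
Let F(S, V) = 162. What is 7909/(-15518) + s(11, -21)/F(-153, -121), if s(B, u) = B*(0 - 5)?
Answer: -533687/628479 ≈ -0.84917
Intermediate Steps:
s(B, u) = -5*B (s(B, u) = B*(-5) = -5*B)
7909/(-15518) + s(11, -21)/F(-153, -121) = 7909/(-15518) - 5*11/162 = 7909*(-1/15518) - 55*1/162 = -7909/15518 - 55/162 = -533687/628479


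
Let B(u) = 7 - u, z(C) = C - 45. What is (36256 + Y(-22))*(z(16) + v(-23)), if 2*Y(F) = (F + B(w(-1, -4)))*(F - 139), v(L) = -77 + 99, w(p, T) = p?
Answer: -261681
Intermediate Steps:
z(C) = -45 + C
v(L) = 22
Y(F) = (-139 + F)*(8 + F)/2 (Y(F) = ((F + (7 - 1*(-1)))*(F - 139))/2 = ((F + (7 + 1))*(-139 + F))/2 = ((F + 8)*(-139 + F))/2 = ((8 + F)*(-139 + F))/2 = ((-139 + F)*(8 + F))/2 = (-139 + F)*(8 + F)/2)
(36256 + Y(-22))*(z(16) + v(-23)) = (36256 + (-556 + (½)*(-22)² - 131/2*(-22)))*((-45 + 16) + 22) = (36256 + (-556 + (½)*484 + 1441))*(-29 + 22) = (36256 + (-556 + 242 + 1441))*(-7) = (36256 + 1127)*(-7) = 37383*(-7) = -261681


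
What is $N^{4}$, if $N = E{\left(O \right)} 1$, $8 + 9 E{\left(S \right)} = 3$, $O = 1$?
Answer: $\frac{625}{6561} \approx 0.09526$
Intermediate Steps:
$E{\left(S \right)} = - \frac{5}{9}$ ($E{\left(S \right)} = - \frac{8}{9} + \frac{1}{9} \cdot 3 = - \frac{8}{9} + \frac{1}{3} = - \frac{5}{9}$)
$N = - \frac{5}{9}$ ($N = \left(- \frac{5}{9}\right) 1 = - \frac{5}{9} \approx -0.55556$)
$N^{4} = \left(- \frac{5}{9}\right)^{4} = \frac{625}{6561}$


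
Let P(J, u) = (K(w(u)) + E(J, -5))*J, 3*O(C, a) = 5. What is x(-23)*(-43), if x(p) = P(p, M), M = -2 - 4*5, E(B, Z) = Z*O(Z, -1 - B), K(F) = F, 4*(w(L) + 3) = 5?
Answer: -119669/12 ≈ -9972.4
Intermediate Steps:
w(L) = -7/4 (w(L) = -3 + (1/4)*5 = -3 + 5/4 = -7/4)
O(C, a) = 5/3 (O(C, a) = (1/3)*5 = 5/3)
E(B, Z) = 5*Z/3 (E(B, Z) = Z*(5/3) = 5*Z/3)
M = -22 (M = -2 - 20 = -22)
P(J, u) = -121*J/12 (P(J, u) = (-7/4 + (5/3)*(-5))*J = (-7/4 - 25/3)*J = -121*J/12)
x(p) = -121*p/12
x(-23)*(-43) = -121/12*(-23)*(-43) = (2783/12)*(-43) = -119669/12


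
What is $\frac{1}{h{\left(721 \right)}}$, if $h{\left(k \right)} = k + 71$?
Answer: $\frac{1}{792} \approx 0.0012626$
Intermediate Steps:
$h{\left(k \right)} = 71 + k$
$\frac{1}{h{\left(721 \right)}} = \frac{1}{71 + 721} = \frac{1}{792}$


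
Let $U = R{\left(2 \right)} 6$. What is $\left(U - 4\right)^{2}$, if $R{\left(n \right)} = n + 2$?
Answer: $400$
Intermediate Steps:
$R{\left(n \right)} = 2 + n$
$U = 24$ ($U = \left(2 + 2\right) 6 = 4 \cdot 6 = 24$)
$\left(U - 4\right)^{2} = \left(24 - 4\right)^{2} = 20^{2} = 400$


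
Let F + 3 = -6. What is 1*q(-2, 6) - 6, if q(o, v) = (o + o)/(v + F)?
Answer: -14/3 ≈ -4.6667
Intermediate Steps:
F = -9 (F = -3 - 6 = -9)
q(o, v) = 2*o/(-9 + v) (q(o, v) = (o + o)/(v - 9) = (2*o)/(-9 + v) = 2*o/(-9 + v))
1*q(-2, 6) - 6 = 1*(2*(-2)/(-9 + 6)) - 6 = 1*(2*(-2)/(-3)) - 6 = 1*(2*(-2)*(-⅓)) - 6 = 1*(4/3) - 6 = 4/3 - 6 = -14/3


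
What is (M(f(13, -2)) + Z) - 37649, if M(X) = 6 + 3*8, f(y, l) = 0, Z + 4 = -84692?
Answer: -122315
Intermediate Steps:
Z = -84696 (Z = -4 - 84692 = -84696)
M(X) = 30 (M(X) = 6 + 24 = 30)
(M(f(13, -2)) + Z) - 37649 = (30 - 84696) - 37649 = -84666 - 37649 = -122315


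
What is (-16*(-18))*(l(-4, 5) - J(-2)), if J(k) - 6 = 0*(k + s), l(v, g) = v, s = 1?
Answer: -2880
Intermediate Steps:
J(k) = 6 (J(k) = 6 + 0*(k + 1) = 6 + 0*(1 + k) = 6 + 0 = 6)
(-16*(-18))*(l(-4, 5) - J(-2)) = (-16*(-18))*(-4 - 1*6) = 288*(-4 - 6) = 288*(-10) = -2880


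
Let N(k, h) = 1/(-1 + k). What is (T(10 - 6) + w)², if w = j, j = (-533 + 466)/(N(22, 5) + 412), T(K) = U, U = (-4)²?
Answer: 18780235681/74874409 ≈ 250.82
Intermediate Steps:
U = 16
T(K) = 16
j = -1407/8653 (j = (-533 + 466)/(1/(-1 + 22) + 412) = -67/(1/21 + 412) = -67/8653/21 = -67*21/8653 = -1407/8653 ≈ -0.16260)
w = -1407/8653 ≈ -0.16260
(T(10 - 6) + w)² = (16 - 1407/8653)² = (137041/8653)² = 18780235681/74874409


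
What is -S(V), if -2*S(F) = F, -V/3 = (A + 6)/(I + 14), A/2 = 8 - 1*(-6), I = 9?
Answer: -51/23 ≈ -2.2174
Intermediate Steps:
A = 28 (A = 2*(8 - 1*(-6)) = 2*(8 + 6) = 2*14 = 28)
V = -102/23 (V = -3*(28 + 6)/(9 + 14) = -102/23 ≈ -4.4348)
S(F) = -F/2
-S(V) = -(-1)*(-102)/(2*23) = -1*51/23 = -51/23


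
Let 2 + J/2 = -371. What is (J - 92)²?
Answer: 702244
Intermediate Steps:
J = -746 (J = -4 + 2*(-371) = -4 - 742 = -746)
(J - 92)² = (-746 - 92)² = (-838)² = 702244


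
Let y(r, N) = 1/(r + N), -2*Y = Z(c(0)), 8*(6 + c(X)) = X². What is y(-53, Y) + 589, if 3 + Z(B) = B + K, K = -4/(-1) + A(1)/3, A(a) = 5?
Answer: 90703/154 ≈ 588.98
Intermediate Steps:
c(X) = -6 + X²/8
K = 17/3 (K = -4/(-1) + 5/3 = -4*(-1) + 5*(⅓) = 4 + 5/3 = 17/3 ≈ 5.6667)
Z(B) = 8/3 + B (Z(B) = -3 + (B + 17/3) = -3 + (17/3 + B) = 8/3 + B)
Y = 5/3 (Y = -(8/3 + (-6 + (⅛)*0²))/2 = -(8/3 + (-6 + (⅛)*0))/2 = -(8/3 + (-6 + 0))/2 = -(8/3 - 6)/2 = -½*(-10/3) = 5/3 ≈ 1.6667)
y(r, N) = 1/(N + r)
y(-53, Y) + 589 = 1/(5/3 - 53) + 589 = 1/(-154/3) + 589 = -3/154 + 589 = 90703/154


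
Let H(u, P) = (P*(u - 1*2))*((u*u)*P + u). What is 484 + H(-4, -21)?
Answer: -42356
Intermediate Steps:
H(u, P) = P*(-2 + u)*(u + P*u²) (H(u, P) = (P*(u - 2))*(u²*P + u) = (P*(-2 + u))*(P*u² + u) = (P*(-2 + u))*(u + P*u²) = P*(-2 + u)*(u + P*u²))
484 + H(-4, -21) = 484 - 21*(-4)*(-2 - 4 - 21*(-4)² - 2*(-21)*(-4)) = 484 - 21*(-4)*(-2 - 4 - 21*16 - 168) = 484 - 21*(-4)*(-2 - 4 - 336 - 168) = 484 - 21*(-4)*(-510) = 484 - 42840 = -42356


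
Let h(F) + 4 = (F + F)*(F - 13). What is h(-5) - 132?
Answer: 44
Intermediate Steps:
h(F) = -4 + 2*F*(-13 + F) (h(F) = -4 + (F + F)*(F - 13) = -4 + (2*F)*(-13 + F) = -4 + 2*F*(-13 + F))
h(-5) - 132 = (-4 - 26*(-5) + 2*(-5)²) - 132 = (-4 + 130 + 2*25) - 132 = (-4 + 130 + 50) - 132 = 176 - 132 = 44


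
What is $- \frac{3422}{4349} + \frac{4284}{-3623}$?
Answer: $- \frac{31029022}{15756427} \approx -1.9693$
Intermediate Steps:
$- \frac{3422}{4349} + \frac{4284}{-3623} = \left(-3422\right) \frac{1}{4349} + 4284 \left(- \frac{1}{3623}\right) = - \frac{3422}{4349} - \frac{4284}{3623} = - \frac{31029022}{15756427}$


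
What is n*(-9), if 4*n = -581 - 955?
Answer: 3456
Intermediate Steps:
n = -384 (n = (-581 - 955)/4 = (¼)*(-1536) = -384)
n*(-9) = -384*(-9) = 3456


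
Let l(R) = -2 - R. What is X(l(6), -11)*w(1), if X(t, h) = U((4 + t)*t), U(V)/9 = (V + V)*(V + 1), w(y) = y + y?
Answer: 38016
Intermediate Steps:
w(y) = 2*y
U(V) = 18*V*(1 + V) (U(V) = 9*((V + V)*(V + 1)) = 9*((2*V)*(1 + V)) = 9*(2*V*(1 + V)) = 18*V*(1 + V))
X(t, h) = 18*t*(1 + t*(4 + t))*(4 + t) (X(t, h) = 18*((4 + t)*t)*(1 + (4 + t)*t) = 18*(t*(4 + t))*(1 + t*(4 + t)) = 18*t*(1 + t*(4 + t))*(4 + t))
X(l(6), -11)*w(1) = (18*(-2 - 1*6)*(1 + (-2 - 1*6)*(4 + (-2 - 1*6)))*(4 + (-2 - 1*6)))*(2*1) = (18*(-2 - 6)*(1 + (-2 - 6)*(4 + (-2 - 6)))*(4 + (-2 - 6)))*2 = (18*(-8)*(1 - 8*(4 - 8))*(4 - 8))*2 = (18*(-8)*(1 - 8*(-4))*(-4))*2 = (18*(-8)*(1 + 32)*(-4))*2 = (18*(-8)*33*(-4))*2 = 19008*2 = 38016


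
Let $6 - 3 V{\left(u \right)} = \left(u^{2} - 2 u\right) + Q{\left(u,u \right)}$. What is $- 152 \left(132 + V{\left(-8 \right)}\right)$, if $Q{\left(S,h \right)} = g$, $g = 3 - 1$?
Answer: $- \frac{48640}{3} \approx -16213.0$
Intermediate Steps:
$g = 2$
$Q{\left(S,h \right)} = 2$
$V{\left(u \right)} = \frac{4}{3} - \frac{u^{2}}{3} + \frac{2 u}{3}$ ($V{\left(u \right)} = 2 - \frac{\left(u^{2} - 2 u\right) + 2}{3} = 2 - \frac{2 + u^{2} - 2 u}{3} = 2 - \left(\frac{2}{3} - \frac{2 u}{3} + \frac{u^{2}}{3}\right) = \frac{4}{3} - \frac{u^{2}}{3} + \frac{2 u}{3}$)
$- 152 \left(132 + V{\left(-8 \right)}\right) = - 152 \left(132 + \left(\frac{4}{3} - \frac{\left(-8\right)^{2}}{3} + \frac{2}{3} \left(-8\right)\right)\right) = - 152 \left(132 - \frac{76}{3}\right) = \left(-152\right) \frac{320}{3} = - \frac{48640}{3}$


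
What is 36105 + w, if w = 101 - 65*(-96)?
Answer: 42446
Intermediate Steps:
w = 6341 (w = 101 + 6240 = 6341)
36105 + w = 36105 + 6341 = 42446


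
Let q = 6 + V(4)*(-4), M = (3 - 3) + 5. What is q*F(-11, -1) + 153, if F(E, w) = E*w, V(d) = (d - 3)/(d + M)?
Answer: 1927/9 ≈ 214.11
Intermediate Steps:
M = 5 (M = 0 + 5 = 5)
V(d) = (-3 + d)/(5 + d) (V(d) = (d - 3)/(d + 5) = (-3 + d)/(5 + d))
q = 50/9 (q = 6 + ((-3 + 4)/(5 + 4))*(-4) = 6 + (1/9)*(-4) = 6 + ((⅑)*1)*(-4) = 6 + (⅑)*(-4) = 6 - 4/9 = 50/9 ≈ 5.5556)
q*F(-11, -1) + 153 = 50*(-11*(-1))/9 + 153 = (50/9)*11 + 153 = 550/9 + 153 = 1927/9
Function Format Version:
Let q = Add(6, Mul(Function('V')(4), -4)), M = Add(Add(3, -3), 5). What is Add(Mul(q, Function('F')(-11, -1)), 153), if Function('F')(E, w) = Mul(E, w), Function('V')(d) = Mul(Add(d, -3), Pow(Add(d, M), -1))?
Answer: Rational(1927, 9) ≈ 214.11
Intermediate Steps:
M = 5 (M = Add(0, 5) = 5)
Function('V')(d) = Mul(Pow(Add(5, d), -1), Add(-3, d)) (Function('V')(d) = Mul(Add(d, -3), Pow(Add(d, 5), -1)) = Mul(Add(-3, d), Pow(Add(5, d), -1)) = Mul(Pow(Add(5, d), -1), Add(-3, d)))
q = Rational(50, 9) (q = Add(6, Mul(Mul(Pow(Add(5, 4), -1), Add(-3, 4)), -4)) = Add(6, Mul(Mul(Pow(9, -1), 1), -4)) = Add(6, Mul(Mul(Rational(1, 9), 1), -4)) = Add(6, Mul(Rational(1, 9), -4)) = Add(6, Rational(-4, 9)) = Rational(50, 9) ≈ 5.5556)
Add(Mul(q, Function('F')(-11, -1)), 153) = Add(Mul(Rational(50, 9), Mul(-11, -1)), 153) = Add(Mul(Rational(50, 9), 11), 153) = Add(Rational(550, 9), 153) = Rational(1927, 9)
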